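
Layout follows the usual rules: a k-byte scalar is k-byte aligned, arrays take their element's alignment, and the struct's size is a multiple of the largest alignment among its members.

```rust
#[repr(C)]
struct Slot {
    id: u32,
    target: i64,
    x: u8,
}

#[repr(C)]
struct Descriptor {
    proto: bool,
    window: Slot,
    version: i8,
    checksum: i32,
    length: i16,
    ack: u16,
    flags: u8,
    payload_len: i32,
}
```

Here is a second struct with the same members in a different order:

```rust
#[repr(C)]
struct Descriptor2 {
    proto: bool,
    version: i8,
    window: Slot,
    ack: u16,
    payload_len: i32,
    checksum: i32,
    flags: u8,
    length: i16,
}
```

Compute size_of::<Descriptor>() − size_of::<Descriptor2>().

Slot: @0: id [4B, align 4] → 4; +4 pad (align 8); @8: target [8B, align 8] → 16; @16: x [1B, align 1] → 17; +7 tail pad (align 8); size 24, align 8
@0: proto [1B, align 1] → 1
+7 pad (align 8)
@8: window [24B, align 8] → 32
@32: version [1B, align 1] → 33
+3 pad (align 4)
@36: checksum [4B, align 4] → 40
@40: length [2B, align 2] → 42
@42: ack [2B, align 2] → 44
@44: flags [1B, align 1] → 45
+3 pad (align 4)
@48: payload_len [4B, align 4] → 52
+4 tail pad (align 8)
size 56, align 8
— Descriptor2 —
@0: proto [1B, align 1] → 1
@1: version [1B, align 1] → 2
+6 pad (align 8)
@8: window [24B, align 8] → 32
@32: ack [2B, align 2] → 34
+2 pad (align 4)
@36: payload_len [4B, align 4] → 40
@40: checksum [4B, align 4] → 44
@44: flags [1B, align 1] → 45
+1 pad (align 2)
@46: length [2B, align 2] → 48
size 48, align 8
56 − 48 = 8

8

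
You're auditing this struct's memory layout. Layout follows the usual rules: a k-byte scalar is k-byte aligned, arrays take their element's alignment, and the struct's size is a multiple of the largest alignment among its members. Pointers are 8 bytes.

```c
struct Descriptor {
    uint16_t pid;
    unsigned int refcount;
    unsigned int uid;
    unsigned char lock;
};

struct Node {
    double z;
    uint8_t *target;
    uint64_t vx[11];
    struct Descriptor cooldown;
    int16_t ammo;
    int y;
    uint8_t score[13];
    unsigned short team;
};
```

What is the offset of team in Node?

Descriptor: @0: pid [2B, align 2] → 2; +2 pad (align 4); @4: refcount [4B, align 4] → 8; @8: uid [4B, align 4] → 12; @12: lock [1B, align 1] → 13; +3 tail pad (align 4); size 16, align 4
@0: z [8B, align 8] → 8
@8: target [8B, align 8] → 16
@16: vx [88B, align 8] → 104
@104: cooldown [16B, align 4] → 120
@120: ammo [2B, align 2] → 122
+2 pad (align 4)
@124: y [4B, align 4] → 128
@128: score [13B, align 1] → 141
+1 pad (align 2)
@142: team [2B, align 2] → 144

142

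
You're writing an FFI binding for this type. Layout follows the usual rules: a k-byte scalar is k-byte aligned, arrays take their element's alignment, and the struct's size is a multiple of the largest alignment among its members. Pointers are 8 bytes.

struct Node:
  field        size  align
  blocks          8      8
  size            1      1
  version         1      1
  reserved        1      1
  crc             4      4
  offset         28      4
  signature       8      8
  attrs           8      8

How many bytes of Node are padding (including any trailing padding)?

blocks at 0 (size 8, align 8) → ends 8
size at 8 (size 1, align 1) → ends 9
version at 9 (size 1, align 1) → ends 10
reserved at 10 (size 1, align 1) → ends 11
pad 1 to align 4 for crc
crc at 12 (size 4, align 4) → ends 16
offset at 16 (size 28, align 4) → ends 44
pad 4 to align 8 for signature
signature at 48 (size 8, align 8) → ends 56
attrs at 56 (size 8, align 8) → ends 64
total 64 bytes, alignment 8
data bytes 59, size 64 → padding 5

5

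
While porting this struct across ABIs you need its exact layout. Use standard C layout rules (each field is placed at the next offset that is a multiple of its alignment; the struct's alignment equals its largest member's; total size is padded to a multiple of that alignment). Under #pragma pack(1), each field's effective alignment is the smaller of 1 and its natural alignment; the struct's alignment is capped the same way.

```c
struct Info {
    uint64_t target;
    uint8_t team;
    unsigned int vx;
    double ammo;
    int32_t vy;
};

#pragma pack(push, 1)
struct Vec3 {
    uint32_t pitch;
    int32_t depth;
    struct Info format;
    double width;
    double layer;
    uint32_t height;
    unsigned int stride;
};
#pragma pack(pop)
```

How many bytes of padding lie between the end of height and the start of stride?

0

Info: 0..8  target  (8B, 8-aligned); 8..9  team  (1B, 1-aligned); 9..12  -- padding (3B); 12..16  vx  (4B, 4-aligned); 16..24  ammo  (8B, 8-aligned); 24..28  vy  (4B, 4-aligned); 28..32  -- tail padding (4B); sizeof = 32, alignof = 8
0..4  pitch  (4B, 1-aligned)
4..8  depth  (4B, 1-aligned)
8..40  format  (32B, 1-aligned)
40..48  width  (8B, 1-aligned)
48..56  layer  (8B, 1-aligned)
56..60  height  (4B, 1-aligned)
60..64  stride  (4B, 1-aligned)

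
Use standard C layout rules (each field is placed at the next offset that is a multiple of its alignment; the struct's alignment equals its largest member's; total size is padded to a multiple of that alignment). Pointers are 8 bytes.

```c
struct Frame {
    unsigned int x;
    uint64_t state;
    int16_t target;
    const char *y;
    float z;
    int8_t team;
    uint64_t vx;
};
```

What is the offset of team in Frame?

36

0..4  x  (4B, 4-aligned)
4..8  -- padding (4B)
8..16  state  (8B, 8-aligned)
16..18  target  (2B, 2-aligned)
18..24  -- padding (6B)
24..32  y  (8B, 8-aligned)
32..36  z  (4B, 4-aligned)
36..37  team  (1B, 1-aligned)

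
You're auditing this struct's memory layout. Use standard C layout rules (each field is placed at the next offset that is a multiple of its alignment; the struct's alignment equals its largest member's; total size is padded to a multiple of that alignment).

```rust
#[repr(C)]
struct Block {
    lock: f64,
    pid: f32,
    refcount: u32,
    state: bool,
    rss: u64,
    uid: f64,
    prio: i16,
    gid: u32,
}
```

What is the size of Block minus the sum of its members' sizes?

lock at 0 (size 8, align 8) → ends 8
pid at 8 (size 4, align 4) → ends 12
refcount at 12 (size 4, align 4) → ends 16
state at 16 (size 1, align 1) → ends 17
pad 7 to align 8 for rss
rss at 24 (size 8, align 8) → ends 32
uid at 32 (size 8, align 8) → ends 40
prio at 40 (size 2, align 2) → ends 42
pad 2 to align 4 for gid
gid at 44 (size 4, align 4) → ends 48
total 48 bytes, alignment 8
data bytes 39, size 48 → padding 9

9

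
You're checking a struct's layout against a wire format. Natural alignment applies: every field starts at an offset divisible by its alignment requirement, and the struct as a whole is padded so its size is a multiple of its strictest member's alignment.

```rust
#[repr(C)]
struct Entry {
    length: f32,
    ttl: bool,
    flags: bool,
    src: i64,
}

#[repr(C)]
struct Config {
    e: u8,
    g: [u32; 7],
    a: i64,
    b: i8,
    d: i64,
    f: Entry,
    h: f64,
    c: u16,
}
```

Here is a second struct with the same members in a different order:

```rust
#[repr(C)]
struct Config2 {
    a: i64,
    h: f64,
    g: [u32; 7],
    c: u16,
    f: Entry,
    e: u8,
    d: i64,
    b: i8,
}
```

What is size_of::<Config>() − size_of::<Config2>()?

Entry: length at 0 (size 4, align 4) → ends 4; ttl at 4 (size 1, align 1) → ends 5; flags at 5 (size 1, align 1) → ends 6; pad 2 to align 8 for src; src at 8 (size 8, align 8) → ends 16; total 16 bytes, alignment 8
e at 0 (size 1, align 1) → ends 1
pad 3 to align 4 for g
g at 4 (size 28, align 4) → ends 32
a at 32 (size 8, align 8) → ends 40
b at 40 (size 1, align 1) → ends 41
pad 7 to align 8 for d
d at 48 (size 8, align 8) → ends 56
f at 56 (size 16, align 8) → ends 72
h at 72 (size 8, align 8) → ends 80
c at 80 (size 2, align 2) → ends 82
tail pad 6 to reach multiple of 8
total 88 bytes, alignment 8
— Config2 —
a at 0 (size 8, align 8) → ends 8
h at 8 (size 8, align 8) → ends 16
g at 16 (size 28, align 4) → ends 44
c at 44 (size 2, align 2) → ends 46
pad 2 to align 8 for f
f at 48 (size 16, align 8) → ends 64
e at 64 (size 1, align 1) → ends 65
pad 7 to align 8 for d
d at 72 (size 8, align 8) → ends 80
b at 80 (size 1, align 1) → ends 81
tail pad 7 to reach multiple of 8
total 88 bytes, alignment 8
88 − 88 = 0

0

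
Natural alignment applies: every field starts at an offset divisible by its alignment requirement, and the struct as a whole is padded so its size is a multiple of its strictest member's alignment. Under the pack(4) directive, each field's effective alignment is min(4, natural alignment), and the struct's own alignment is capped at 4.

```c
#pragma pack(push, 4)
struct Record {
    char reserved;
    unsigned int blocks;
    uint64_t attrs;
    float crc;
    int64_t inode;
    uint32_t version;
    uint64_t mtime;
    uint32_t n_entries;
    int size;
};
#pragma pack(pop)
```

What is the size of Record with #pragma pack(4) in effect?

@0: reserved [1B, align 1] → 1
+3 pad (align 4)
@4: blocks [4B, align 4] → 8
@8: attrs [8B, align 4] → 16
@16: crc [4B, align 4] → 20
@20: inode [8B, align 4] → 28
@28: version [4B, align 4] → 32
@32: mtime [8B, align 4] → 40
@40: n_entries [4B, align 4] → 44
@44: size [4B, align 4] → 48
size 48, align 4

48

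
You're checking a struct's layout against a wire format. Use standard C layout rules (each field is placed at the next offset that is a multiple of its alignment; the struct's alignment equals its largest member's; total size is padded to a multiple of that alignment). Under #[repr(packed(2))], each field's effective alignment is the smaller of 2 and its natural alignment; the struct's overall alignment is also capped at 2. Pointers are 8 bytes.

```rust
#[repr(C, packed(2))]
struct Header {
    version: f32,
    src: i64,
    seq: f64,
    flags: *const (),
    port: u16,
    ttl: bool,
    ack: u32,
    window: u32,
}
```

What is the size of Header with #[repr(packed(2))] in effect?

@0: version [4B, align 2] → 4
@4: src [8B, align 2] → 12
@12: seq [8B, align 2] → 20
@20: flags [8B, align 2] → 28
@28: port [2B, align 2] → 30
@30: ttl [1B, align 1] → 31
+1 pad (align 2)
@32: ack [4B, align 2] → 36
@36: window [4B, align 2] → 40
size 40, align 2

40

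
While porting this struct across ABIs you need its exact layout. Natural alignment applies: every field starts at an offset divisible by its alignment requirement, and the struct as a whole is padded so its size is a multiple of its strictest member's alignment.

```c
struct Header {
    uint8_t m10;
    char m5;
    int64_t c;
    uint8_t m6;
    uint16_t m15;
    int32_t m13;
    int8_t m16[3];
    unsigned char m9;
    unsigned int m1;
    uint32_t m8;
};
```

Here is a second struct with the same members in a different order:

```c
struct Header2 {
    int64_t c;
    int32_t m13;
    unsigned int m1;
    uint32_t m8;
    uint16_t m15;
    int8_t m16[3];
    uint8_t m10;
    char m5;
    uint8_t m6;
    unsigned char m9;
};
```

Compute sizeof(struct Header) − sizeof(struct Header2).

0..1  m10  (1B, 1-aligned)
1..2  m5  (1B, 1-aligned)
2..8  -- padding (6B)
8..16  c  (8B, 8-aligned)
16..17  m6  (1B, 1-aligned)
17..18  -- padding (1B)
18..20  m15  (2B, 2-aligned)
20..24  m13  (4B, 4-aligned)
24..27  m16  (3B, 1-aligned)
27..28  m9  (1B, 1-aligned)
28..32  m1  (4B, 4-aligned)
32..36  m8  (4B, 4-aligned)
36..40  -- tail padding (4B)
sizeof = 40, alignof = 8
— Header2 —
0..8  c  (8B, 8-aligned)
8..12  m13  (4B, 4-aligned)
12..16  m1  (4B, 4-aligned)
16..20  m8  (4B, 4-aligned)
20..22  m15  (2B, 2-aligned)
22..25  m16  (3B, 1-aligned)
25..26  m10  (1B, 1-aligned)
26..27  m5  (1B, 1-aligned)
27..28  m6  (1B, 1-aligned)
28..29  m9  (1B, 1-aligned)
29..32  -- tail padding (3B)
sizeof = 32, alignof = 8
40 − 32 = 8

8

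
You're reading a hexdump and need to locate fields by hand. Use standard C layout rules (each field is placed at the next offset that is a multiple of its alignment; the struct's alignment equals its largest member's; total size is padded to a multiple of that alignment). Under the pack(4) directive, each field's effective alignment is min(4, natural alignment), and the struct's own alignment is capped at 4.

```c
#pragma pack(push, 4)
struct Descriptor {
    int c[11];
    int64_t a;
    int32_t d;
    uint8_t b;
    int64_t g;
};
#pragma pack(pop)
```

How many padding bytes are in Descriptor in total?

0..44  c  (44B, 4-aligned)
44..52  a  (8B, 4-aligned)
52..56  d  (4B, 4-aligned)
56..57  b  (1B, 1-aligned)
57..60  -- padding (3B)
60..68  g  (8B, 4-aligned)
sizeof = 68, alignof = 4
data bytes 65, size 68 → padding 3

3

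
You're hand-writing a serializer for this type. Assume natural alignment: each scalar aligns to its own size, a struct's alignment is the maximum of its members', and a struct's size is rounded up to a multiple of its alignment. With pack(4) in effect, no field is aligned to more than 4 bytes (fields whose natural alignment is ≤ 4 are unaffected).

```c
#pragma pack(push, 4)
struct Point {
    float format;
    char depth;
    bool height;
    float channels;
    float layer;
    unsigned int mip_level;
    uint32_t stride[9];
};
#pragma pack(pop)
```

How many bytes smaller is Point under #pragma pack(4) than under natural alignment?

0

natural layout:
  format at 0 (size 4, align 4) → ends 4
  depth at 4 (size 1, align 1) → ends 5
  height at 5 (size 1, align 1) → ends 6
  pad 2 to align 4 for channels
  channels at 8 (size 4, align 4) → ends 12
  layer at 12 (size 4, align 4) → ends 16
  mip_level at 16 (size 4, align 4) → ends 20
  stride at 20 (size 36, align 4) → ends 56
  total 56 bytes, alignment 4
packed(4) layout:
  format at 0 (size 4, align 4) → ends 4
  depth at 4 (size 1, align 1) → ends 5
  height at 5 (size 1, align 1) → ends 6
  pad 2 to align 4 for channels
  channels at 8 (size 4, align 4) → ends 12
  layer at 12 (size 4, align 4) → ends 16
  mip_level at 16 (size 4, align 4) → ends 20
  stride at 20 (size 36, align 4) → ends 56
  total 56 bytes, alignment 4
56 − 56 = 0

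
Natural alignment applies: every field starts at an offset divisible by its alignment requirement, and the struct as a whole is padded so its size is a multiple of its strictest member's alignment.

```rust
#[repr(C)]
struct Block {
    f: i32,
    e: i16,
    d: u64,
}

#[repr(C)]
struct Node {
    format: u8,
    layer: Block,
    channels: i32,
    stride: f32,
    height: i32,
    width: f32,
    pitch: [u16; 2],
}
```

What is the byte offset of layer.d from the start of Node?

16

Block: 0..4  f  (4B, 4-aligned); 4..6  e  (2B, 2-aligned); 6..8  -- padding (2B); 8..16  d  (8B, 8-aligned); sizeof = 16, alignof = 8
0..1  format  (1B, 1-aligned)
1..8  -- padding (7B)
8..24  layer  (16B, 8-aligned)
within Block: d at 8
8 + 8 = 16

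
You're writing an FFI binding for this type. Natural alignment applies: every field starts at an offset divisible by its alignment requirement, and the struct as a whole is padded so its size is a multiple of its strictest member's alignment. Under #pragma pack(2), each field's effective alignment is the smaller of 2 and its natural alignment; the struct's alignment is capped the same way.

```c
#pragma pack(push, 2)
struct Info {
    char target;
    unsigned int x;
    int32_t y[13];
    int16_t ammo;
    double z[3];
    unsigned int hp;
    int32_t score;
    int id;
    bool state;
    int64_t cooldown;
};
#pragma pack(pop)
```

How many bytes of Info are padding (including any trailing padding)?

2

target at 0 (size 1, align 1) → ends 1
pad 1 to align 2 for x
x at 2 (size 4, align 2) → ends 6
y at 6 (size 52, align 2) → ends 58
ammo at 58 (size 2, align 2) → ends 60
z at 60 (size 24, align 2) → ends 84
hp at 84 (size 4, align 2) → ends 88
score at 88 (size 4, align 2) → ends 92
id at 92 (size 4, align 2) → ends 96
state at 96 (size 1, align 1) → ends 97
pad 1 to align 2 for cooldown
cooldown at 98 (size 8, align 2) → ends 106
total 106 bytes, alignment 2
data bytes 104, size 106 → padding 2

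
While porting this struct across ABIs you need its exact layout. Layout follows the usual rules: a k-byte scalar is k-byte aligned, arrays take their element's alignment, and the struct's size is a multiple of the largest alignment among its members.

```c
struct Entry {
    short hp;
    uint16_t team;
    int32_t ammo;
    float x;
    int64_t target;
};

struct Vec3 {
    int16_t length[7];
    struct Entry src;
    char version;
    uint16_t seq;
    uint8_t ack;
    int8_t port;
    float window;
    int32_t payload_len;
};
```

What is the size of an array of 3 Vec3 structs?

Entry: hp at 0 (size 2, align 2) → ends 2; team at 2 (size 2, align 2) → ends 4; ammo at 4 (size 4, align 4) → ends 8; x at 8 (size 4, align 4) → ends 12; pad 4 to align 8 for target; target at 16 (size 8, align 8) → ends 24; total 24 bytes, alignment 8
length at 0 (size 14, align 2) → ends 14
pad 2 to align 8 for src
src at 16 (size 24, align 8) → ends 40
version at 40 (size 1, align 1) → ends 41
pad 1 to align 2 for seq
seq at 42 (size 2, align 2) → ends 44
ack at 44 (size 1, align 1) → ends 45
port at 45 (size 1, align 1) → ends 46
pad 2 to align 4 for window
window at 48 (size 4, align 4) → ends 52
payload_len at 52 (size 4, align 4) → ends 56
total 56 bytes, alignment 8
array of 3: 3 × 56 = 168

168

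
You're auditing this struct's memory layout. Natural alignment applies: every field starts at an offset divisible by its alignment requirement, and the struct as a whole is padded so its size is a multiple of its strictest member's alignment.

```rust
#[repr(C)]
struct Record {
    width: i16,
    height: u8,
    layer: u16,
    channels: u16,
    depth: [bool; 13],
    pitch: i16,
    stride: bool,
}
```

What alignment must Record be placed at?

2

member alignments: width=2, height=1, layer=2, channels=2, depth=1, pitch=2, stride=1
max = 2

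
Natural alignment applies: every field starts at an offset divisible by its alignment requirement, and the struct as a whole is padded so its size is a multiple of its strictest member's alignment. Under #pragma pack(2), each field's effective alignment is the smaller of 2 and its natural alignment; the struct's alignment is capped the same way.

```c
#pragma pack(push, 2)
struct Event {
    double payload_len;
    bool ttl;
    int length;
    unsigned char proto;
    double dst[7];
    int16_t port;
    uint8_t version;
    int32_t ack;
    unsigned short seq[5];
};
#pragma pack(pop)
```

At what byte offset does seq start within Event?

payload_len at 0 (size 8, align 2) → ends 8
ttl at 8 (size 1, align 1) → ends 9
pad 1 to align 2 for length
length at 10 (size 4, align 2) → ends 14
proto at 14 (size 1, align 1) → ends 15
pad 1 to align 2 for dst
dst at 16 (size 56, align 2) → ends 72
port at 72 (size 2, align 2) → ends 74
version at 74 (size 1, align 1) → ends 75
pad 1 to align 2 for ack
ack at 76 (size 4, align 2) → ends 80
seq at 80 (size 10, align 2) → ends 90

80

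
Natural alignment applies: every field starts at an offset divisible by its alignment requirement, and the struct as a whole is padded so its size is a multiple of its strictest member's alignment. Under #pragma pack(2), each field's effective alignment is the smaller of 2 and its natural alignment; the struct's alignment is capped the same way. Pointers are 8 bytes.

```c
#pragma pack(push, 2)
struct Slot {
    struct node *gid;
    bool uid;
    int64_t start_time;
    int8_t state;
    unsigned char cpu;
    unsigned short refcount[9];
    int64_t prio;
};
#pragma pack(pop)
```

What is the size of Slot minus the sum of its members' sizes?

1

@0: gid [8B, align 2] → 8
@8: uid [1B, align 1] → 9
+1 pad (align 2)
@10: start_time [8B, align 2] → 18
@18: state [1B, align 1] → 19
@19: cpu [1B, align 1] → 20
@20: refcount [18B, align 2] → 38
@38: prio [8B, align 2] → 46
size 46, align 2
data bytes 45, size 46 → padding 1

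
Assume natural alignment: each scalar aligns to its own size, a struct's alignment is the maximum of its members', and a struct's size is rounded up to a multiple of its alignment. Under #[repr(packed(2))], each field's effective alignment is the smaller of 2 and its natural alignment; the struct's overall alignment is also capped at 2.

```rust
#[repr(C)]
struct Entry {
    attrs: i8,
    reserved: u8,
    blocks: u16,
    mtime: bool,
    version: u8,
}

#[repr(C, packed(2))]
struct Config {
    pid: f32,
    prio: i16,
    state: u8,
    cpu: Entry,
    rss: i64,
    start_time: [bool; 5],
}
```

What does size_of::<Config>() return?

28

Entry: attrs at 0 (size 1, align 1) → ends 1; reserved at 1 (size 1, align 1) → ends 2; blocks at 2 (size 2, align 2) → ends 4; mtime at 4 (size 1, align 1) → ends 5; version at 5 (size 1, align 1) → ends 6; total 6 bytes, alignment 2
pid at 0 (size 4, align 2) → ends 4
prio at 4 (size 2, align 2) → ends 6
state at 6 (size 1, align 1) → ends 7
pad 1 to align 2 for cpu
cpu at 8 (size 6, align 2) → ends 14
rss at 14 (size 8, align 2) → ends 22
start_time at 22 (size 5, align 1) → ends 27
tail pad 1 to reach multiple of 2
total 28 bytes, alignment 2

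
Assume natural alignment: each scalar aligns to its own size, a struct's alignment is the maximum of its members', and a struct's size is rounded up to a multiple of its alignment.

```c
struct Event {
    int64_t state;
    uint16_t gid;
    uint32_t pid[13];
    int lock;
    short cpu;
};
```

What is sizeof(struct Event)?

72

0..8  state  (8B, 8-aligned)
8..10  gid  (2B, 2-aligned)
10..12  -- padding (2B)
12..64  pid  (52B, 4-aligned)
64..68  lock  (4B, 4-aligned)
68..70  cpu  (2B, 2-aligned)
70..72  -- tail padding (2B)
sizeof = 72, alignof = 8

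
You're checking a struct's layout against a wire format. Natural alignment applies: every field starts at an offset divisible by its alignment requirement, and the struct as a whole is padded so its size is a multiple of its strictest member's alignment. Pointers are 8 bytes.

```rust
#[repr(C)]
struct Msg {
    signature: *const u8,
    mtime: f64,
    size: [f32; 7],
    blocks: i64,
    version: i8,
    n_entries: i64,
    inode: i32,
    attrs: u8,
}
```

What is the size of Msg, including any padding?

80

0..8  signature  (8B, 8-aligned)
8..16  mtime  (8B, 8-aligned)
16..44  size  (28B, 4-aligned)
44..48  -- padding (4B)
48..56  blocks  (8B, 8-aligned)
56..57  version  (1B, 1-aligned)
57..64  -- padding (7B)
64..72  n_entries  (8B, 8-aligned)
72..76  inode  (4B, 4-aligned)
76..77  attrs  (1B, 1-aligned)
77..80  -- tail padding (3B)
sizeof = 80, alignof = 8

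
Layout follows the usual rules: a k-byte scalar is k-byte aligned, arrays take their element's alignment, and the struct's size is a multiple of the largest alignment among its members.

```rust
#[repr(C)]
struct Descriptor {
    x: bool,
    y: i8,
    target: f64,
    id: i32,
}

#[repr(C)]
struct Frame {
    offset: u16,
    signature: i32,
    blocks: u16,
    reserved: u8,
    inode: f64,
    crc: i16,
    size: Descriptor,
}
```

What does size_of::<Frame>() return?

Descriptor: @0: x [1B, align 1] → 1; @1: y [1B, align 1] → 2; +6 pad (align 8); @8: target [8B, align 8] → 16; @16: id [4B, align 4] → 20; +4 tail pad (align 8); size 24, align 8
@0: offset [2B, align 2] → 2
+2 pad (align 4)
@4: signature [4B, align 4] → 8
@8: blocks [2B, align 2] → 10
@10: reserved [1B, align 1] → 11
+5 pad (align 8)
@16: inode [8B, align 8] → 24
@24: crc [2B, align 2] → 26
+6 pad (align 8)
@32: size [24B, align 8] → 56
size 56, align 8

56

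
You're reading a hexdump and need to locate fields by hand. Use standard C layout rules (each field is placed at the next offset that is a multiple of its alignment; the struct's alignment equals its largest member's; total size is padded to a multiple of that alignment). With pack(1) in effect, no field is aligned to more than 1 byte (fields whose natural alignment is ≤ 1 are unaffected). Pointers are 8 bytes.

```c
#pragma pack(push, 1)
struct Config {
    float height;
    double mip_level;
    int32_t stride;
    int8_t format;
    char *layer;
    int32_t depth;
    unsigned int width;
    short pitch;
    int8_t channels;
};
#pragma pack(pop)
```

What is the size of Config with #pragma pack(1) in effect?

0..4  height  (4B, 1-aligned)
4..12  mip_level  (8B, 1-aligned)
12..16  stride  (4B, 1-aligned)
16..17  format  (1B, 1-aligned)
17..25  layer  (8B, 1-aligned)
25..29  depth  (4B, 1-aligned)
29..33  width  (4B, 1-aligned)
33..35  pitch  (2B, 1-aligned)
35..36  channels  (1B, 1-aligned)
sizeof = 36, alignof = 1

36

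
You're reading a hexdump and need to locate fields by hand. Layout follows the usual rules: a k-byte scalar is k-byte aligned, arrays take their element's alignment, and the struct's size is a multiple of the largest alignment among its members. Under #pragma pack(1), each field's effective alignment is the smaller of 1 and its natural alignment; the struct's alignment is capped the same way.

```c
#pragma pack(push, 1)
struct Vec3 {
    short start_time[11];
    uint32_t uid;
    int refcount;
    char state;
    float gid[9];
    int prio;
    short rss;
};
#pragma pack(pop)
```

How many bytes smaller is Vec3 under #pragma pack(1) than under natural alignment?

natural layout:
  0..22  start_time  (22B, 2-aligned)
  22..24  -- padding (2B)
  24..28  uid  (4B, 4-aligned)
  28..32  refcount  (4B, 4-aligned)
  32..33  state  (1B, 1-aligned)
  33..36  -- padding (3B)
  36..72  gid  (36B, 4-aligned)
  72..76  prio  (4B, 4-aligned)
  76..78  rss  (2B, 2-aligned)
  78..80  -- tail padding (2B)
  sizeof = 80, alignof = 4
packed(1) layout:
  0..22  start_time  (22B, 1-aligned)
  22..26  uid  (4B, 1-aligned)
  26..30  refcount  (4B, 1-aligned)
  30..31  state  (1B, 1-aligned)
  31..67  gid  (36B, 1-aligned)
  67..71  prio  (4B, 1-aligned)
  71..73  rss  (2B, 1-aligned)
  sizeof = 73, alignof = 1
80 − 73 = 7

7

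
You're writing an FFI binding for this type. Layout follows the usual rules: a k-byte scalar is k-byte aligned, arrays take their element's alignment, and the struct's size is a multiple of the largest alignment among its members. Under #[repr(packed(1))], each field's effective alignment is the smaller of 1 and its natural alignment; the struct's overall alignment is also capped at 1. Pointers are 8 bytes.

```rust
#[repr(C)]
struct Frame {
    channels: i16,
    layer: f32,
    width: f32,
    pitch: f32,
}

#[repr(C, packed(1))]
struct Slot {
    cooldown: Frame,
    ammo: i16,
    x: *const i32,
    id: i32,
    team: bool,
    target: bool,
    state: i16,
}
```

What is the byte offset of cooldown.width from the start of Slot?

8

Frame: channels at 0 (size 2, align 2) → ends 2; pad 2 to align 4 for layer; layer at 4 (size 4, align 4) → ends 8; width at 8 (size 4, align 4) → ends 12; pitch at 12 (size 4, align 4) → ends 16; total 16 bytes, alignment 4
cooldown at 0 (size 16, align 1) → ends 16
within Frame: width at 8
0 + 8 = 8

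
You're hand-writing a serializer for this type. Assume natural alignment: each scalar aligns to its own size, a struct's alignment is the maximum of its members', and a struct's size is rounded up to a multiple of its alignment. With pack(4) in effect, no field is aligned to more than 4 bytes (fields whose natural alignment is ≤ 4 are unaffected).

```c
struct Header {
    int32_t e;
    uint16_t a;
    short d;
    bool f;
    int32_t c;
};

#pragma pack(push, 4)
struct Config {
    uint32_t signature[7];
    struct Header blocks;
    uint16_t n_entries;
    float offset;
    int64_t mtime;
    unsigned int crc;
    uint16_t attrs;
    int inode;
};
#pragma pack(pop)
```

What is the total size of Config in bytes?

72 bytes

Header: @0: e [4B, align 4] → 4; @4: a [2B, align 2] → 6; @6: d [2B, align 2] → 8; @8: f [1B, align 1] → 9; +3 pad (align 4); @12: c [4B, align 4] → 16; size 16, align 4
@0: signature [28B, align 4] → 28
@28: blocks [16B, align 4] → 44
@44: n_entries [2B, align 2] → 46
+2 pad (align 4)
@48: offset [4B, align 4] → 52
@52: mtime [8B, align 4] → 60
@60: crc [4B, align 4] → 64
@64: attrs [2B, align 2] → 66
+2 pad (align 4)
@68: inode [4B, align 4] → 72
size 72, align 4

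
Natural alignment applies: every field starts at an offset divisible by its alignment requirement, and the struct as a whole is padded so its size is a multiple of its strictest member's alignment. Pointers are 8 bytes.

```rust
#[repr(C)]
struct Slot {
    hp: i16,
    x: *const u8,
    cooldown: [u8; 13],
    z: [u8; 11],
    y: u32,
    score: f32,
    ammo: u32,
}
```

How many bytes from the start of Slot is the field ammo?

@0: hp [2B, align 2] → 2
+6 pad (align 8)
@8: x [8B, align 8] → 16
@16: cooldown [13B, align 1] → 29
@29: z [11B, align 1] → 40
@40: y [4B, align 4] → 44
@44: score [4B, align 4] → 48
@48: ammo [4B, align 4] → 52

48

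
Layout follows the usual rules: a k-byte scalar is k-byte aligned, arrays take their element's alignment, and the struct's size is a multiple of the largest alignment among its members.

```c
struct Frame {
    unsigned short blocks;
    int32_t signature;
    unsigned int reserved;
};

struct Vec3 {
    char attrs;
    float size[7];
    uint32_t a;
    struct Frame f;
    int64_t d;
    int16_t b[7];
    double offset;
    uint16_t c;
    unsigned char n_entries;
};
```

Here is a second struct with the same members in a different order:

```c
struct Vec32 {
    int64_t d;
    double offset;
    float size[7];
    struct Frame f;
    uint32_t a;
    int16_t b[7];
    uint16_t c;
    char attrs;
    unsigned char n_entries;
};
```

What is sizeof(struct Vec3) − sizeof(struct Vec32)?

Frame: @0: blocks [2B, align 2] → 2; +2 pad (align 4); @4: signature [4B, align 4] → 8; @8: reserved [4B, align 4] → 12; size 12, align 4
@0: attrs [1B, align 1] → 1
+3 pad (align 4)
@4: size [28B, align 4] → 32
@32: a [4B, align 4] → 36
@36: f [12B, align 4] → 48
@48: d [8B, align 8] → 56
@56: b [14B, align 2] → 70
+2 pad (align 8)
@72: offset [8B, align 8] → 80
@80: c [2B, align 2] → 82
@82: n_entries [1B, align 1] → 83
+5 tail pad (align 8)
size 88, align 8
— Vec32 —
@0: d [8B, align 8] → 8
@8: offset [8B, align 8] → 16
@16: size [28B, align 4] → 44
@44: f [12B, align 4] → 56
@56: a [4B, align 4] → 60
@60: b [14B, align 2] → 74
@74: c [2B, align 2] → 76
@76: attrs [1B, align 1] → 77
@77: n_entries [1B, align 1] → 78
+2 tail pad (align 8)
size 80, align 8
88 − 80 = 8

8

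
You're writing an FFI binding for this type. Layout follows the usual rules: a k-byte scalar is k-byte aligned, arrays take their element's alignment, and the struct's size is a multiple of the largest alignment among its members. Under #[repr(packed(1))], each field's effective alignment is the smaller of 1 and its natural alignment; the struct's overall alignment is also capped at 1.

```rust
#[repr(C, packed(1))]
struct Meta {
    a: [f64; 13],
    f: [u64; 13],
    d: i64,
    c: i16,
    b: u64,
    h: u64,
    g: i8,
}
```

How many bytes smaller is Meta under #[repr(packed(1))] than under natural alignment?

13

natural layout:
  0..104  a  (104B, 8-aligned)
  104..208  f  (104B, 8-aligned)
  208..216  d  (8B, 8-aligned)
  216..218  c  (2B, 2-aligned)
  218..224  -- padding (6B)
  224..232  b  (8B, 8-aligned)
  232..240  h  (8B, 8-aligned)
  240..241  g  (1B, 1-aligned)
  241..248  -- tail padding (7B)
  sizeof = 248, alignof = 8
packed(1) layout:
  0..104  a  (104B, 1-aligned)
  104..208  f  (104B, 1-aligned)
  208..216  d  (8B, 1-aligned)
  216..218  c  (2B, 1-aligned)
  218..226  b  (8B, 1-aligned)
  226..234  h  (8B, 1-aligned)
  234..235  g  (1B, 1-aligned)
  sizeof = 235, alignof = 1
248 − 235 = 13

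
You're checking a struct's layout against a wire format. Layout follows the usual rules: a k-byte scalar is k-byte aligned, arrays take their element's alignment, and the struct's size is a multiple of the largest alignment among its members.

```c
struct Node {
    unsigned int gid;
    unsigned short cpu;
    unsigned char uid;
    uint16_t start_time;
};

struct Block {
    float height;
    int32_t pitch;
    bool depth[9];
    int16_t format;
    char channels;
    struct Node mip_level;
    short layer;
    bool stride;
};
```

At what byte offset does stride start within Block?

Node: @0: gid [4B, align 4] → 4; @4: cpu [2B, align 2] → 6; @6: uid [1B, align 1] → 7; +1 pad (align 2); @8: start_time [2B, align 2] → 10; +2 tail pad (align 4); size 12, align 4
@0: height [4B, align 4] → 4
@4: pitch [4B, align 4] → 8
@8: depth [9B, align 1] → 17
+1 pad (align 2)
@18: format [2B, align 2] → 20
@20: channels [1B, align 1] → 21
+3 pad (align 4)
@24: mip_level [12B, align 4] → 36
@36: layer [2B, align 2] → 38
@38: stride [1B, align 1] → 39

38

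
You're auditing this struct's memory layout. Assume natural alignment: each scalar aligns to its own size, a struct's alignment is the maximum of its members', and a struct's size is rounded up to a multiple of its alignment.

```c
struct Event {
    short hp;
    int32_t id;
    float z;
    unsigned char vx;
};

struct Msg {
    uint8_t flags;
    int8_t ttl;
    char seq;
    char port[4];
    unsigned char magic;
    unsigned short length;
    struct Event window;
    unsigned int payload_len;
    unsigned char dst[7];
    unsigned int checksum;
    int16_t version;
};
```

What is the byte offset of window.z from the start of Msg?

20

Event: hp at 0 (size 2, align 2) → ends 2; pad 2 to align 4 for id; id at 4 (size 4, align 4) → ends 8; z at 8 (size 4, align 4) → ends 12; vx at 12 (size 1, align 1) → ends 13; tail pad 3 to reach multiple of 4; total 16 bytes, alignment 4
flags at 0 (size 1, align 1) → ends 1
ttl at 1 (size 1, align 1) → ends 2
seq at 2 (size 1, align 1) → ends 3
port at 3 (size 4, align 1) → ends 7
magic at 7 (size 1, align 1) → ends 8
length at 8 (size 2, align 2) → ends 10
pad 2 to align 4 for window
window at 12 (size 16, align 4) → ends 28
within Event: z at 8
12 + 8 = 20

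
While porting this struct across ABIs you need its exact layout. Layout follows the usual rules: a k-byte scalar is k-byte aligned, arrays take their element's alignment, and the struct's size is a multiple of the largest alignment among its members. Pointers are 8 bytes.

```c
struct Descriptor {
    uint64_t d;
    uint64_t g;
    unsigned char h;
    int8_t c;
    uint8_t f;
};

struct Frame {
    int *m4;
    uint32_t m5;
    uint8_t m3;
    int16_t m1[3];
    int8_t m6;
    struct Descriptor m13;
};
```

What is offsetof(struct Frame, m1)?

Descriptor: 0..8  d  (8B, 8-aligned); 8..16  g  (8B, 8-aligned); 16..17  h  (1B, 1-aligned); 17..18  c  (1B, 1-aligned); 18..19  f  (1B, 1-aligned); 19..24  -- tail padding (5B); sizeof = 24, alignof = 8
0..8  m4  (8B, 8-aligned)
8..12  m5  (4B, 4-aligned)
12..13  m3  (1B, 1-aligned)
13..14  -- padding (1B)
14..20  m1  (6B, 2-aligned)

14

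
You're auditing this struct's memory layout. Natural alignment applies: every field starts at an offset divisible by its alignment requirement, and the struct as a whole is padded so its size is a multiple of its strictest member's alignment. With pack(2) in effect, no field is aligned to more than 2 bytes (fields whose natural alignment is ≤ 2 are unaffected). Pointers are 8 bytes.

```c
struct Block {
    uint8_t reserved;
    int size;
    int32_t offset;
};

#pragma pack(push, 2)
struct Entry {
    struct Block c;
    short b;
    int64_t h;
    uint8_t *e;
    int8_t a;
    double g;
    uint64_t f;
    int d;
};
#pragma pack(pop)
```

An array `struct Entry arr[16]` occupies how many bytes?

Block: reserved at 0 (size 1, align 1) → ends 1; pad 3 to align 4 for size; size at 4 (size 4, align 4) → ends 8; offset at 8 (size 4, align 4) → ends 12; total 12 bytes, alignment 4
c at 0 (size 12, align 2) → ends 12
b at 12 (size 2, align 2) → ends 14
h at 14 (size 8, align 2) → ends 22
e at 22 (size 8, align 2) → ends 30
a at 30 (size 1, align 1) → ends 31
pad 1 to align 2 for g
g at 32 (size 8, align 2) → ends 40
f at 40 (size 8, align 2) → ends 48
d at 48 (size 4, align 2) → ends 52
total 52 bytes, alignment 2
array of 16: 16 × 52 = 832

832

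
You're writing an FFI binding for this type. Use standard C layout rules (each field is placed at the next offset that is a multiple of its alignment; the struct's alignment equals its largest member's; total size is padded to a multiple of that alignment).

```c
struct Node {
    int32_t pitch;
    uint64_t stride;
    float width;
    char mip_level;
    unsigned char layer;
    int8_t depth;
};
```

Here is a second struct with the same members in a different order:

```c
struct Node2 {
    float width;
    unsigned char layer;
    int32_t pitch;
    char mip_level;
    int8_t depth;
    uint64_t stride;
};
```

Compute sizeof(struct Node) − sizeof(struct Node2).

0

@0: pitch [4B, align 4] → 4
+4 pad (align 8)
@8: stride [8B, align 8] → 16
@16: width [4B, align 4] → 20
@20: mip_level [1B, align 1] → 21
@21: layer [1B, align 1] → 22
@22: depth [1B, align 1] → 23
+1 tail pad (align 8)
size 24, align 8
— Node2 —
@0: width [4B, align 4] → 4
@4: layer [1B, align 1] → 5
+3 pad (align 4)
@8: pitch [4B, align 4] → 12
@12: mip_level [1B, align 1] → 13
@13: depth [1B, align 1] → 14
+2 pad (align 8)
@16: stride [8B, align 8] → 24
size 24, align 8
24 − 24 = 0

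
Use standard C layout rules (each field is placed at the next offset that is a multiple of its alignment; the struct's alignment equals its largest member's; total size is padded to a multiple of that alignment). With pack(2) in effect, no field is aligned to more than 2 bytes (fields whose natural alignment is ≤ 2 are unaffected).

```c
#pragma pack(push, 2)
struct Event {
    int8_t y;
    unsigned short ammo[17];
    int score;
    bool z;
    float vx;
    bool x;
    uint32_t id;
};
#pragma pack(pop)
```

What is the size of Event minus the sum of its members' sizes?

3

y at 0 (size 1, align 1) → ends 1
pad 1 to align 2 for ammo
ammo at 2 (size 34, align 2) → ends 36
score at 36 (size 4, align 2) → ends 40
z at 40 (size 1, align 1) → ends 41
pad 1 to align 2 for vx
vx at 42 (size 4, align 2) → ends 46
x at 46 (size 1, align 1) → ends 47
pad 1 to align 2 for id
id at 48 (size 4, align 2) → ends 52
total 52 bytes, alignment 2
data bytes 49, size 52 → padding 3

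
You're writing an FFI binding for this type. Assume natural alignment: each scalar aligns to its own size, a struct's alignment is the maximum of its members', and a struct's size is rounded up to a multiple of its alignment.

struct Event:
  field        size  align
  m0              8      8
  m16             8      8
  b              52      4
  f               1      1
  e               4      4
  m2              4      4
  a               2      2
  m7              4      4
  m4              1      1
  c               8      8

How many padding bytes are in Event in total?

@0: m0 [8B, align 8] → 8
@8: m16 [8B, align 8] → 16
@16: b [52B, align 4] → 68
@68: f [1B, align 1] → 69
+3 pad (align 4)
@72: e [4B, align 4] → 76
@76: m2 [4B, align 4] → 80
@80: a [2B, align 2] → 82
+2 pad (align 4)
@84: m7 [4B, align 4] → 88
@88: m4 [1B, align 1] → 89
+7 pad (align 8)
@96: c [8B, align 8] → 104
size 104, align 8
data bytes 92, size 104 → padding 12

12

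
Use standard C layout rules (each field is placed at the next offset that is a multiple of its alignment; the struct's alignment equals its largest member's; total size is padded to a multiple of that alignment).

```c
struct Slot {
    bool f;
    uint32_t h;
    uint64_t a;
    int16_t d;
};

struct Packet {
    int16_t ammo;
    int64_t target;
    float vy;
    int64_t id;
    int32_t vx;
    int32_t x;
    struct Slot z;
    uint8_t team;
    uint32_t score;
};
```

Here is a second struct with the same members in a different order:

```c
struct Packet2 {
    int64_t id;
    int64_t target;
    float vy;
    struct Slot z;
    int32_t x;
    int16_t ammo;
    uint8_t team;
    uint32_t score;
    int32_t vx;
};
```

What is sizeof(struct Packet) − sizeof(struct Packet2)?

8

Slot: 0..1  f  (1B, 1-aligned); 1..4  -- padding (3B); 4..8  h  (4B, 4-aligned); 8..16  a  (8B, 8-aligned); 16..18  d  (2B, 2-aligned); 18..24  -- tail padding (6B); sizeof = 24, alignof = 8
0..2  ammo  (2B, 2-aligned)
2..8  -- padding (6B)
8..16  target  (8B, 8-aligned)
16..20  vy  (4B, 4-aligned)
20..24  -- padding (4B)
24..32  id  (8B, 8-aligned)
32..36  vx  (4B, 4-aligned)
36..40  x  (4B, 4-aligned)
40..64  z  (24B, 8-aligned)
64..65  team  (1B, 1-aligned)
65..68  -- padding (3B)
68..72  score  (4B, 4-aligned)
sizeof = 72, alignof = 8
— Packet2 —
0..8  id  (8B, 8-aligned)
8..16  target  (8B, 8-aligned)
16..20  vy  (4B, 4-aligned)
20..24  -- padding (4B)
24..48  z  (24B, 8-aligned)
48..52  x  (4B, 4-aligned)
52..54  ammo  (2B, 2-aligned)
54..55  team  (1B, 1-aligned)
55..56  -- padding (1B)
56..60  score  (4B, 4-aligned)
60..64  vx  (4B, 4-aligned)
sizeof = 64, alignof = 8
72 − 64 = 8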